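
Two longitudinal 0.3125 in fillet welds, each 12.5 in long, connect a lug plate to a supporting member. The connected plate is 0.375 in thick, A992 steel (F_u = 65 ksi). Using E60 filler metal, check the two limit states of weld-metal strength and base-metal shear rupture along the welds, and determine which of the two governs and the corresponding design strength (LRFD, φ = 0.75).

φR_n ≈ 149 kip (weld metal governs)

E60XX → F_EXX = 60 ksi.
t_e = 0.707 × 0.3125 = 0.2209 in; L = 25 in.
Weld metal: φR_n = 0.75 × 0.6 × 60 × 0.2209 × 25 = 149.1 kip.
Base metal (shear rupture): φR_n = 0.75 × 0.6 × 65 × 0.375 × 25 = 274.2 kip.
Governing: weld metal.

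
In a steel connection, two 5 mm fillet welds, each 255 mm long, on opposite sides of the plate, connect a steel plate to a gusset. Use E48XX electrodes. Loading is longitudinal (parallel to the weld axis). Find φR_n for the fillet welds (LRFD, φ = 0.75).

E48XX → F_EXX = 480 MPa.
Effective throat t_e = 0.707 × 5 = 3.535 mm.
Total length L = 510 mm; A_we = 3.535 × 510 = 1803 mm².
F_nw = 0.6 F_EXX = 0.6 × 480 = 288 MPa.
φR_n = 0.75 × 288 × 1803 × 10⁻³ = 389.4 kN.

φR_n ≈ 389 kN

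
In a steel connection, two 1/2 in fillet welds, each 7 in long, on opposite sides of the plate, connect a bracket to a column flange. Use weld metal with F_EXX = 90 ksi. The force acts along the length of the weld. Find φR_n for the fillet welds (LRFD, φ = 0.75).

φR_n ≈ 200 kips

Effective throat t_e = 0.707 × 0.5 = 0.3535 in.
Total length L = 14 in; A_we = 0.3535 × 14 = 4.949 in².
F_nw = 0.6 F_EXX = 0.6 × 90 = 54 ksi.
φR_n = 0.75 × 54 × 4.949 = 200.4 kips.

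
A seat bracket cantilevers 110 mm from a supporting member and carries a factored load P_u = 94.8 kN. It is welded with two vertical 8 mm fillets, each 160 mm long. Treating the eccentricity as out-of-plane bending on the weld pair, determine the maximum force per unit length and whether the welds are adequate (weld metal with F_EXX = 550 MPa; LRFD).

L_w = 2 × 160 = 320 mm; section modulus (unit throat) S = 2 × L²/6 = 8533 mm².
Direct shear f_v = P/L_w = 94.8×10³/320 = 296.2 N/mm.
Moment M = P × e = 94.8×10³ × 110 = 10428000 N·mm; bending f_b = M/S = 1222 N/mm.
f_max = √(f_v² + f_b²) = √(296.2² + 1222²) = 1257 N/mm.
φr_n = 0.75 × 0.6 × 550 × (0.707 × 8) = 1400 N/mm → adequate.

f_max ≈ 1260 N/mm; adequate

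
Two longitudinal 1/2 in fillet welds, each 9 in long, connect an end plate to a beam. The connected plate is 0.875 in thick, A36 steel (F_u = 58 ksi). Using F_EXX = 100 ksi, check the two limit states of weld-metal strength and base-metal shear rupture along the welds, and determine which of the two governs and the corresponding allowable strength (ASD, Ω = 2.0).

t_e = 0.707 × 0.5 = 0.3535 in; L = 18 in.
Weld metal: R_n/Ω = (1/2.0) × 0.6 × 100 × 0.3535 × 18 = 190.9 kip.
Base metal (shear rupture): R_n/Ω = (1/2.0) × 0.6 × 58 × 0.875 × 18 = 274 kip.
Governing: weld metal.

R_n/Ω ≈ 191 kip (weld metal governs)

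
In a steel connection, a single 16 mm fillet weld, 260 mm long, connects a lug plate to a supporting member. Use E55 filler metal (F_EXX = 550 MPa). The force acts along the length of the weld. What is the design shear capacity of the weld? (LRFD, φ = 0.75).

φR_n ≈ 728 kN

Effective throat t_e = 0.707 × 16 = 11.31 mm.
Total length L = 260 mm; A_we = 11.31 × 260 = 2941 mm².
F_nw = 0.6 F_EXX = 0.6 × 550 = 330 MPa.
φR_n = 0.75 × 330 × 2941 × 10⁻³ = 727.9 kN.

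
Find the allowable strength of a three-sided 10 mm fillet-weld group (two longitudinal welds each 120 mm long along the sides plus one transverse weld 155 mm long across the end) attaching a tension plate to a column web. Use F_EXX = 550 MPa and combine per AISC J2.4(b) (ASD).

R_n/Ω ≈ 509 kN

t_e = 0.707 × 10 = 7.07 mm.
R_nwl = 0.6 × 550 × 7.07 × 240 × 10⁻³ = 559.9 kN (longitudinal, 2 welds).
R_nwt = 0.6 × 550 × 7.07 × 155 × 10⁻³ = 361.6 kN (transverse, base value).
(i) R_nwl + R_nwt = 921.6 kN; (ii) 0.85 R_nwl + 1.5 R_nwt = 1018 kN.
R_n = max = 1018 kN [governs: (ii)]; R_n/Ω = 509.2 kN.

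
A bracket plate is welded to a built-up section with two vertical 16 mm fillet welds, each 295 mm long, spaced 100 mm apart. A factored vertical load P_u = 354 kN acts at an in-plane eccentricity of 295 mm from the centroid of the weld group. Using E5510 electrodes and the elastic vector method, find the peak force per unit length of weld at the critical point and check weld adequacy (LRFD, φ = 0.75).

f_max ≈ 3070 N/mm; NOT adequate

E55XX → F_EXX = 550 MPa.
Total weld length L_w = 590 mm. Treat welds as unit-width lines.
Polar moment about centroid: J = 2[d³/12 + d(b/2)²] = 2[295³/12 + 295×50²] = 5754000 mm³.
Direct shear f_v = P/L_w = 354×10³ / 590 = 600 N/mm (vertical).
Torsion M = P·e = 354×10³ × 295 = 104430000 N·mm.
Critical point at (x, y) = (50, 147.5) from centroid. f_tx = M·y/J = 2677 N/mm; f_ty = M·x/J = 907.5 N/mm.
Resultant f_max = √[f_tx² + (f_v + f_ty)²] = √[2677² + (600 + 907.5)²] = 3072 N/mm.
Capacity per unit length: φr_n = 0.75 × 0.6 × 550 × (0.707 × 16) = 2800 N/mm.
3072 > 2800 → NOT adequate.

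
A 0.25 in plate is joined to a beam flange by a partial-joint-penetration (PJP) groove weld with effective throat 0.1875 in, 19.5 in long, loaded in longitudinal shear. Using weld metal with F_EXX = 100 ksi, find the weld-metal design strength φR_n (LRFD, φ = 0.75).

φR_n ≈ 165 kips

Effective throat (given) t_e = 0.1875 in.
A_we = 0.1875 × 19.5 = 3.656 in².
F_nw = 0.6 F_EXX = 60 ksi.
φR_n = 0.75 × 60 × 3.656 = 164.5 kips.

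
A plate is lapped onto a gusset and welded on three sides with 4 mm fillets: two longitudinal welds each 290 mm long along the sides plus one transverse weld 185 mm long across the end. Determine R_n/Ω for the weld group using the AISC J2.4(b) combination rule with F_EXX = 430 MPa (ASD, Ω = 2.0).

t_e = 0.707 × 4 = 2.828 mm.
R_nwl = 0.6 × 430 × 2.828 × 580 × 10⁻³ = 423.2 kN (longitudinal, 2 welds).
R_nwt = 0.6 × 430 × 2.828 × 185 × 10⁻³ = 135 kN (transverse, base value).
(i) R_nwl + R_nwt = 558.2 kN; (ii) 0.85 R_nwl + 1.5 R_nwt = 562.2 kN.
R_n = max = 562.2 kN [governs: (ii)]; R_n/Ω = 281.1 kN.

R_n/Ω ≈ 281 kN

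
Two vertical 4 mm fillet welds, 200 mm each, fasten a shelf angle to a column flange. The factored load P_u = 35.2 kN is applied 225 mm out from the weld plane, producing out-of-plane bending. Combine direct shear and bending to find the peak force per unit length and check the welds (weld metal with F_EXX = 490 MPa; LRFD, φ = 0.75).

L_w = 2 × 200 = 400 mm; section modulus (unit throat) S = 2 × L²/6 = 13330 mm².
Direct shear f_v = P/L_w = 35.2×10³/400 = 88 N/mm.
Moment M = P × e = 35.2×10³ × 225 = 7920000 N·mm; bending f_b = M/S = 594 N/mm.
f_max = √(f_v² + f_b²) = √(88² + 594²) = 600.5 N/mm.
φr_n = 0.75 × 0.6 × 490 × (0.707 × 4) = 623.6 N/mm → adequate.

f_max ≈ 600 N/mm; adequate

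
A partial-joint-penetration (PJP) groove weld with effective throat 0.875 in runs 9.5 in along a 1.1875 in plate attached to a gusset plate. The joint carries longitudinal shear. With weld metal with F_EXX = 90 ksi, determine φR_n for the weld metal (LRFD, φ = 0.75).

φR_n ≈ 337 kips

Effective throat (given) t_e = 0.875 in.
A_we = 0.875 × 9.5 = 8.312 in².
F_nw = 0.6 F_EXX = 54 ksi.
φR_n = 0.75 × 54 × 8.312 = 336.7 kips.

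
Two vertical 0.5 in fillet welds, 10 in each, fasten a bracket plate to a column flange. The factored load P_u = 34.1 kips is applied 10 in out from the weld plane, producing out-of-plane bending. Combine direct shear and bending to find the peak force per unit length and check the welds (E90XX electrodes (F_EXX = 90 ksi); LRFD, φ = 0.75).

f_max ≈ 10.4 kip/in; adequate

L_w = 2 × 10 = 20 in; section modulus (unit throat) S = 2 × L²/6 = 33.33 in².
Direct shear f_v = P/L_w = 34.1/20 = 1.705 kip/in.
Moment M = P × e = 34.1 × 10 = 341 kip·in; bending f_b = M/S = 10.23 kip/in.
f_max = √(f_v² + f_b²) = √(1.705² + 10.23²) = 10.37 kip/in.
φr_n = 0.75 × 0.6 × 90 × (0.707 × 0.5) = 14.32 kip/in → adequate.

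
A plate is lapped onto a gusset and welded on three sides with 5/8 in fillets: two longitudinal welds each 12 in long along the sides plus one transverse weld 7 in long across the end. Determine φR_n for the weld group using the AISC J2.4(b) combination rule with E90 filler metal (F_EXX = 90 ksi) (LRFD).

t_e = 0.707 × 0.625 = 0.4419 in.
R_nwl = 0.6 × 90 × 0.4419 × 24 = 572.7 kip (longitudinal, 2 welds).
R_nwt = 0.6 × 90 × 0.4419 × 7 = 167 kip (transverse, base value).
(i) R_nwl + R_nwt = 739.7 kip; (ii) 0.85 R_nwl + 1.5 R_nwt = 737.3 kip.
R_n = max = 739.7 kip [governs: (i)]; φR_n = 554.8 kip.

φR_n ≈ 555 kip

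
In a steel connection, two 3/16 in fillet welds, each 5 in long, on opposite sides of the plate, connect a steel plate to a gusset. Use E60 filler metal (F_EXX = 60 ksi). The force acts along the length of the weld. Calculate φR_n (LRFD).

Effective throat t_e = 0.707 × 0.1875 = 0.1326 in.
Total length L = 10 in; A_we = 0.1326 × 10 = 1.326 in².
F_nw = 0.6 F_EXX = 0.6 × 60 = 36 ksi.
φR_n = 0.75 × 36 × 1.326 = 35.79 kip.

φR_n ≈ 35.8 kip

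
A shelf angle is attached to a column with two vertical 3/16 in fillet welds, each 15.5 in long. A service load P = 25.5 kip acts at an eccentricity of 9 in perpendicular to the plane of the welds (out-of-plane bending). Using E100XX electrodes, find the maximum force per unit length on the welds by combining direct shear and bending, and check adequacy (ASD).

E100XX → F_EXX = 100 ksi.
L_w = 2 × 15.5 = 31 in; section modulus (unit throat) S = 2 × L²/6 = 80.08 in².
Direct shear f_v = P/L_w = 25.5/31 = 0.8226 kip/in.
Moment M = P × e = 25.5 × 9 = 229.5 kip·in; bending f_b = M/S = 2.866 kip/in.
f_max = √(f_v² + f_b²) = √(0.8226² + 2.866²) = 2.981 kip/in.
r_n/Ω = (1/2.0) × 0.6 × 100 × (0.707 × 0.1875) = 3.977 kip/in → adequate.

f_max ≈ 2.98 kip/in; adequate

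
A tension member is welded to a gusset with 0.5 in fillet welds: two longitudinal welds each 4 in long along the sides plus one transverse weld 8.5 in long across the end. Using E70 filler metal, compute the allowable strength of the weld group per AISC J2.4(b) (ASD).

R_n/Ω ≈ 145 kips

E70XX → F_EXX = 70 ksi.
t_e = 0.707 × 0.5 = 0.3535 in.
R_nwl = 0.6 × 70 × 0.3535 × 8 = 118.8 kips (longitudinal, 2 welds).
R_nwt = 0.6 × 70 × 0.3535 × 8.5 = 126.2 kips (transverse, base value).
(i) R_nwl + R_nwt = 245 kips; (ii) 0.85 R_nwl + 1.5 R_nwt = 290.3 kips.
R_n = max = 290.3 kips [governs: (ii)]; R_n/Ω = 145.1 kips.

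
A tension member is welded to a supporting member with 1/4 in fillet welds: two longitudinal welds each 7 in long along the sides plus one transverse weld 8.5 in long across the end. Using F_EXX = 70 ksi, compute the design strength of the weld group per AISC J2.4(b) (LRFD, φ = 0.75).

t_e = 0.707 × 0.25 = 0.1767 in.
R_nwl = 0.6 × 70 × 0.1767 × 14 = 103.9 kip (longitudinal, 2 welds).
R_nwt = 0.6 × 70 × 0.1767 × 8.5 = 63.1 kip (transverse, base value).
(i) R_nwl + R_nwt = 167 kip; (ii) 0.85 R_nwl + 1.5 R_nwt = 183 kip.
R_n = max = 183 kip [governs: (ii)]; φR_n = 137.2 kip.

φR_n ≈ 137 kip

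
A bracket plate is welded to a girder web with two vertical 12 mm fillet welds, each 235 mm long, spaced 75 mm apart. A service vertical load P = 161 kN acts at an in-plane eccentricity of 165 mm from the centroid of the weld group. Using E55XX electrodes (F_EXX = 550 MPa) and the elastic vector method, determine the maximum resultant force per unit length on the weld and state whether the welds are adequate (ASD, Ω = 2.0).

Total weld length L_w = 470 mm. Treat welds as unit-width lines.
Polar moment about centroid: J = 2[d³/12 + d(b/2)²] = 2[235³/12 + 235×37.5²] = 2824000 mm³.
Direct shear f_v = P/L_w = 161×10³ / 470 = 342.6 N/mm (vertical).
Torsion M = P·e = 161×10³ × 165 = 26565000 N·mm.
Critical point at (x, y) = (37.5, 117.5) from centroid. f_tx = M·y/J = 1105 N/mm; f_ty = M·x/J = 352.8 N/mm.
Resultant f_max = √[f_tx² + (f_v + f_ty)²] = √[1105² + (342.6 + 352.8)²] = 1306 N/mm.
Capacity per unit length: r_n/Ω = (1/2.0) × 0.6 × 550 × (0.707 × 12) = 1400 N/mm.
1306 ≤ 1400 → adequate.

f_max ≈ 1310 N/mm; adequate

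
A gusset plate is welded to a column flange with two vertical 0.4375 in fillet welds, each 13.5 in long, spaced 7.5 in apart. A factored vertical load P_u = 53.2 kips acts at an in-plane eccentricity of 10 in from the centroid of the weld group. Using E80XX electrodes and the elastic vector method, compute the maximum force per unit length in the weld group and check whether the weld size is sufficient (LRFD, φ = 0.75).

E80XX → F_EXX = 80 ksi.
Total weld length L_w = 27 in. Treat welds as unit-width lines.
Polar moment about centroid: J = 2[d³/12 + d(b/2)²] = 2[13.5³/12 + 13.5×3.75²] = 789.8 in³.
Direct shear f_v = P/L_w = 53.2 / 27 = 1.97 kip/in (vertical).
Torsion M = P·e = 53.2 × 10 = 532 kip·in.
Critical point at (x, y) = (3.75, 6.75) from centroid. f_tx = M·y/J = 4.547 kip/in; f_ty = M·x/J = 2.526 kip/in.
Resultant f_max = √[f_tx² + (f_v + f_ty)²] = √[4.547² + (1.97 + 2.526)²] = 6.395 kip/in.
Capacity per unit length: φr_n = 0.75 × 0.6 × 80 × (0.707 × 0.4375) = 11.14 kip/in.
6.395 ≤ 11.14 → adequate.

f_max ≈ 6.39 kip/in; adequate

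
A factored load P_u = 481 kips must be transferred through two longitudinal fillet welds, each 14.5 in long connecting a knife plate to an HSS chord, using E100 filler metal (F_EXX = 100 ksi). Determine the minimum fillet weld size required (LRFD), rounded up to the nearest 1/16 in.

w = 9/16 in

Total weld length L = 29 in.
Required throat t_e = P_u / (φ × 0.6 F_EXX × L) = 481 / (0.75 × 0.6 × 100 × 29) = 0.3686 in.
Required leg w = t_e / 0.707 = 0.5213 in → use 9/16 in.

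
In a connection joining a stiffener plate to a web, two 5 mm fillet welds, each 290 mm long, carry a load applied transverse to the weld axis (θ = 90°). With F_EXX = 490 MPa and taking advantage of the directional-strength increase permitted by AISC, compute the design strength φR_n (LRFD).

φR_n ≈ 678 kN

t_e = 0.707 × 5 = 3.535 mm; A_we = 3.535 × 580 = 2050 mm².
Directional factor: 1.0 + 0.5 sin^1.5(90°) = 1.5.
F_nw = 0.6 × 490 × 1.5 = 441 MPa.
φR_n = 0.75 × 441 × 2050 × 10⁻³ = 678.1 kN.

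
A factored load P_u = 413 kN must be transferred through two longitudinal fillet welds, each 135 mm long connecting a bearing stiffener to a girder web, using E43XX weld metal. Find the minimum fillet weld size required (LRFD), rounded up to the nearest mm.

w = 12 mm

E43XX → F_EXX = 430 MPa.
Total weld length L = 270 mm.
Required throat t_e = P_u / (φ × 0.6 F_EXX × L) = 413 / (0.75 × 0.6 × 430 × 270 × 10⁻³) = 7.905 mm.
Required leg w = t_e / 0.707 = 11.18 mm → use 12 mm.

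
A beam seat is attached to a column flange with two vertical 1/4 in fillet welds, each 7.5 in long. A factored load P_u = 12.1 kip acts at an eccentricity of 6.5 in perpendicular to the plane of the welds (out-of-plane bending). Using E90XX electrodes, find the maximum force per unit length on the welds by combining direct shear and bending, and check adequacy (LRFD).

f_max ≈ 4.27 kip/in; adequate

E90XX → F_EXX = 90 ksi.
L_w = 2 × 7.5 = 15 in; section modulus (unit throat) S = 2 × L²/6 = 18.75 in².
Direct shear f_v = P/L_w = 12.1/15 = 0.8067 kip/in.
Moment M = P × e = 12.1 × 6.5 = 78.65 kip·in; bending f_b = M/S = 4.195 kip/in.
f_max = √(f_v² + f_b²) = √(0.8067² + 4.195²) = 4.272 kip/in.
φr_n = 0.75 × 0.6 × 90 × (0.707 × 0.25) = 7.158 kip/in → adequate.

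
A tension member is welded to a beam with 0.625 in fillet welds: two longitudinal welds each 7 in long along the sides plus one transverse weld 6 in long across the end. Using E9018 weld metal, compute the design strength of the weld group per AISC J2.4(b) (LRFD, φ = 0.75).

E90XX → F_EXX = 90 ksi.
t_e = 0.707 × 0.625 = 0.4419 in.
R_nwl = 0.6 × 90 × 0.4419 × 14 = 334.1 kips (longitudinal, 2 welds).
R_nwt = 0.6 × 90 × 0.4419 × 6 = 143.2 kips (transverse, base value).
(i) R_nwl + R_nwt = 477.2 kips; (ii) 0.85 R_nwl + 1.5 R_nwt = 498.7 kips.
R_n = max = 498.7 kips [governs: (ii)]; φR_n = 374 kips.

φR_n ≈ 374 kips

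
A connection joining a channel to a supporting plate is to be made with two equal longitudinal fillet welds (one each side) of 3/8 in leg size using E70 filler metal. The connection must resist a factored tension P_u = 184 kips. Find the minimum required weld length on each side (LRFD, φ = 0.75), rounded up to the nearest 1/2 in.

L = 11.5 in on each side

E70XX → F_EXX = 70 ksi.
Throat t_e = 0.707 × 0.375 = 0.2651 in.
φr_n = 0.75 × 0.6 × 70 × 0.2651 = 8.351 kips/in.
L_req = P_u / φr_n = 184 / 8.351 = 22.03 in total.
Per side: 22.03 / 2 = 11.02 in.
Round up → use L = 11.5 in on each side.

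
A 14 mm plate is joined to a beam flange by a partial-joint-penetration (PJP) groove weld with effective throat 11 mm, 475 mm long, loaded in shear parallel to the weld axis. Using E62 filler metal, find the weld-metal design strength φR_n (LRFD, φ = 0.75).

E62XX → F_EXX = 620 MPa.
Effective throat (given) t_e = 11 mm.
A_we = 11 × 475 = 5225 mm².
F_nw = 0.6 F_EXX = 372 MPa.
φR_n = 0.75 × 372 × 5225 × 10⁻³ = 1458 kN.

φR_n ≈ 1460 kN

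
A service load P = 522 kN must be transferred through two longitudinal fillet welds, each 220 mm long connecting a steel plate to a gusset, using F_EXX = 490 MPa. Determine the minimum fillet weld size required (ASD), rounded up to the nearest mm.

Total weld length L = 440 mm.
Required throat t_e = P × Ω / (0.6 F_EXX × L) = 522 × 2.0 / (0.6 × 490 × 440 × 10⁻³) = 8.071 mm.
Required leg w = t_e / 0.707 = 11.42 mm → use 12 mm.

w = 12 mm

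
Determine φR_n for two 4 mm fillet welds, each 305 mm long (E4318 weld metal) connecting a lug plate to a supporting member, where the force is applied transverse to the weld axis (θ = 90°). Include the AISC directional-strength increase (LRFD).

φR_n ≈ 501 kN

E43XX → F_EXX = 430 MPa.
t_e = 0.707 × 4 = 2.828 mm; A_we = 2.828 × 610 = 1725 mm².
Directional factor: 1.0 + 0.5 sin^1.5(90°) = 1.5.
F_nw = 0.6 × 430 × 1.5 = 387 MPa.
φR_n = 0.75 × 387 × 1725 × 10⁻³ = 500.7 kN.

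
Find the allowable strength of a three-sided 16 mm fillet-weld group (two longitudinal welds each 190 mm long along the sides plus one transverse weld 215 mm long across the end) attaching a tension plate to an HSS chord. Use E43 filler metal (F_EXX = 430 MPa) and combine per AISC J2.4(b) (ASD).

R_n/Ω ≈ 942 kN

t_e = 0.707 × 16 = 11.31 mm.
R_nwl = 0.6 × 430 × 11.31 × 380 × 10⁻³ = 1109 kN (longitudinal, 2 welds).
R_nwt = 0.6 × 430 × 11.31 × 215 × 10⁻³ = 627.5 kN (transverse, base value).
(i) R_nwl + R_nwt = 1737 kN; (ii) 0.85 R_nwl + 1.5 R_nwt = 1884 kN.
R_n = max = 1884 kN [governs: (ii)]; R_n/Ω = 941.9 kN.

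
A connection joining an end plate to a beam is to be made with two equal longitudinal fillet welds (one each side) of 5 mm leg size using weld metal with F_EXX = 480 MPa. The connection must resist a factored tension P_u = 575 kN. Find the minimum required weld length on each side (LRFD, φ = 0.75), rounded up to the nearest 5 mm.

Throat t_e = 0.707 × 5 = 3.535 mm.
φr_n = 0.75 × 0.6 × 480 × 3.535 × 10⁻³ = 0.7636 kN/mm.
L_req = P_u / φr_n = 575 / 0.7636 = 753.1 mm total.
Per side: 753.1 / 2 = 376.5 mm.
Round up → use L = 380 mm on each side.

L = 380 mm on each side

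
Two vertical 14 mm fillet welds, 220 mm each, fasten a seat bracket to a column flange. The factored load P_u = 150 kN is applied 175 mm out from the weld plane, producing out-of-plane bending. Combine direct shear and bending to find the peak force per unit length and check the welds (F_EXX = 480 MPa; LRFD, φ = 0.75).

f_max ≈ 1660 N/mm; adequate

L_w = 2 × 220 = 440 mm; section modulus (unit throat) S = 2 × L²/6 = 16130 mm².
Direct shear f_v = P/L_w = 150×10³/440 = 340.9 N/mm.
Moment M = P × e = 150×10³ × 175 = 26250000 N·mm; bending f_b = M/S = 1627 N/mm.
f_max = √(f_v² + f_b²) = √(340.9² + 1627²) = 1662 N/mm.
φr_n = 0.75 × 0.6 × 480 × (0.707 × 14) = 2138 N/mm → adequate.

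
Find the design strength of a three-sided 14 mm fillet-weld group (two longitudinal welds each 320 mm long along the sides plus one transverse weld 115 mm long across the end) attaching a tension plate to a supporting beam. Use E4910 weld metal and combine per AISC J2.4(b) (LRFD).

E49XX → F_EXX = 490 MPa.
t_e = 0.707 × 14 = 9.898 mm.
R_nwl = 0.6 × 490 × 9.898 × 640 × 10⁻³ = 1862 kN (longitudinal, 2 welds).
R_nwt = 0.6 × 490 × 9.898 × 115 × 10⁻³ = 334.7 kN (transverse, base value).
(i) R_nwl + R_nwt = 2197 kN; (ii) 0.85 R_nwl + 1.5 R_nwt = 2085 kN.
R_n = max = 2197 kN [governs: (i)]; φR_n = 1648 kN.

φR_n ≈ 1650 kN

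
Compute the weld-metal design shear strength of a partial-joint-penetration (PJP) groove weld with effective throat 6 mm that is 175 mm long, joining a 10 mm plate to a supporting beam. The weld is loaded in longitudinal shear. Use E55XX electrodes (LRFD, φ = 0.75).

E55XX → F_EXX = 550 MPa.
Effective throat (given) t_e = 6 mm.
A_we = 6 × 175 = 1050 mm².
F_nw = 0.6 F_EXX = 330 MPa.
φR_n = 0.75 × 330 × 1050 × 10⁻³ = 259.9 kN.

φR_n ≈ 260 kN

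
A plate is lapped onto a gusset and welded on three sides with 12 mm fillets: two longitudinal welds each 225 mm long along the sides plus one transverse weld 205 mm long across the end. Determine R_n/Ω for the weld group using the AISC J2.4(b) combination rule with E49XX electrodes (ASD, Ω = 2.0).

R_n/Ω ≈ 861 kN

E49XX → F_EXX = 490 MPa.
t_e = 0.707 × 12 = 8.484 mm.
R_nwl = 0.6 × 490 × 8.484 × 450 × 10⁻³ = 1122 kN (longitudinal, 2 welds).
R_nwt = 0.6 × 490 × 8.484 × 205 × 10⁻³ = 511.3 kN (transverse, base value).
(i) R_nwl + R_nwt = 1634 kN; (ii) 0.85 R_nwl + 1.5 R_nwt = 1721 kN.
R_n = max = 1721 kN [governs: (ii)]; R_n/Ω = 860.5 kN.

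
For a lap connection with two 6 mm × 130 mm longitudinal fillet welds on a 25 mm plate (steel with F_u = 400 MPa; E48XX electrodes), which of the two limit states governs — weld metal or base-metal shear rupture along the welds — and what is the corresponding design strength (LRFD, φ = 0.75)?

E48XX → F_EXX = 480 MPa.
t_e = 0.707 × 6 = 4.242 mm; L = 260 mm.
Weld metal: φR_n = 0.75 × 0.6 × 480 × 4.242 × 260 × 10⁻³ = 238.2 kN.
Base metal (shear rupture): φR_n = 0.75 × 0.6 × 400 × 25 × 260 × 10⁻³ = 1170 kN.
Governing: weld metal.

φR_n ≈ 238 kN (weld metal governs)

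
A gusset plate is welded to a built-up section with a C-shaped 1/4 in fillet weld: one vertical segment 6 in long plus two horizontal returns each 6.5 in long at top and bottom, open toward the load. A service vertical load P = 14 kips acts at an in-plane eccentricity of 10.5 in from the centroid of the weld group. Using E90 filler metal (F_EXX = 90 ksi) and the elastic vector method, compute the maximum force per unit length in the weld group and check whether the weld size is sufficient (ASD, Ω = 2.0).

f_max ≈ 4.05 kip/in; adequate

Total weld length L_w = 19 in. Treat welds as unit-width lines.
Centroid: x̄ = 2×6.5×3.25 / 19 = 2.224 in from the vertical weld.
Polar moment about centroid: J = I_x + I_y = [6³/12 + 2×6.5×3²] + [6×2.224² + 2(6.5³/12 + 6.5×1.026²)] = 224.1 in³.
Direct shear f_v = P/L_w = 14 / 19 = 0.7368 kip/in (vertical).
Torsion M = P·e = 14 × 10.5 = 147 kip·in.
Critical point at (x, y) = (4.276, 3) from centroid. f_tx = M·y/J = 1.968 kip/in; f_ty = M·x/J = 2.805 kip/in.
Resultant f_max = √[f_tx² + (f_v + f_ty)²] = √[1.968² + (0.7368 + 2.805)²] = 4.051 kip/in.
Capacity per unit length: r_n/Ω = (1/2.0) × 0.6 × 90 × (0.707 × 0.25) = 4.772 kip/in.
4.051 ≤ 4.772 → adequate.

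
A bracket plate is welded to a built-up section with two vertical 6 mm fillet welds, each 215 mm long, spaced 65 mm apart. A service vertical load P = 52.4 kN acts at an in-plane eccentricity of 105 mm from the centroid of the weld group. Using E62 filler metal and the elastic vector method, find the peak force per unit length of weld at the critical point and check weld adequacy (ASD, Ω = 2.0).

E62XX → F_EXX = 620 MPa.
Total weld length L_w = 430 mm. Treat welds as unit-width lines.
Polar moment about centroid: J = 2[d³/12 + d(b/2)²] = 2[215³/12 + 215×32.5²] = 2111000 mm³.
Direct shear f_v = P/L_w = 52.4×10³ / 430 = 121.9 N/mm (vertical).
Torsion M = P·e = 52.4×10³ × 105 = 5502000 N·mm.
Critical point at (x, y) = (32.5, 107.5) from centroid. f_tx = M·y/J = 280.2 N/mm; f_ty = M·x/J = 84.72 N/mm.
Resultant f_max = √[f_tx² + (f_v + f_ty)²] = √[280.2² + (121.9 + 84.72)²] = 348.2 N/mm.
Capacity per unit length: r_n/Ω = (1/2.0) × 0.6 × 620 × (0.707 × 6) = 789 N/mm.
348.2 ≤ 789 → adequate.

f_max ≈ 348 N/mm; adequate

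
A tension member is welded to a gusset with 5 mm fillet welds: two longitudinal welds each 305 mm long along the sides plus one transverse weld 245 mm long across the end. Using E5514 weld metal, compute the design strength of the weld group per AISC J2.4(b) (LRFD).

φR_n ≈ 775 kN

E55XX → F_EXX = 550 MPa.
t_e = 0.707 × 5 = 3.535 mm.
R_nwl = 0.6 × 550 × 3.535 × 610 × 10⁻³ = 711.6 kN (longitudinal, 2 welds).
R_nwt = 0.6 × 550 × 3.535 × 245 × 10⁻³ = 285.8 kN (transverse, base value).
(i) R_nwl + R_nwt = 997.4 kN; (ii) 0.85 R_nwl + 1.5 R_nwt = 1034 kN.
R_n = max = 1034 kN [governs: (ii)]; φR_n = 775.2 kN.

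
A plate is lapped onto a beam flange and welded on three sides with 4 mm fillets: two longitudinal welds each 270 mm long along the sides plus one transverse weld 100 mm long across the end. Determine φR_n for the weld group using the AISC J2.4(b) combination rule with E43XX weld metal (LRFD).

φR_n ≈ 350 kN

E43XX → F_EXX = 430 MPa.
t_e = 0.707 × 4 = 2.828 mm.
R_nwl = 0.6 × 430 × 2.828 × 540 × 10⁻³ = 394 kN (longitudinal, 2 welds).
R_nwt = 0.6 × 430 × 2.828 × 100 × 10⁻³ = 72.96 kN (transverse, base value).
(i) R_nwl + R_nwt = 467 kN; (ii) 0.85 R_nwl + 1.5 R_nwt = 444.3 kN.
R_n = max = 467 kN [governs: (i)]; φR_n = 350.2 kN.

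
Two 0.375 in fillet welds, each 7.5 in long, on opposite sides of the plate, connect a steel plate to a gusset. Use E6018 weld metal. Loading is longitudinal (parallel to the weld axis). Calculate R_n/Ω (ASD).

R_n/Ω ≈ 71.6 kip

E60XX → F_EXX = 60 ksi.
Effective throat t_e = 0.707 × 0.375 = 0.2651 in.
Total length L = 15 in; A_we = 0.2651 × 15 = 3.977 in².
F_nw = 0.6 F_EXX = 0.6 × 60 = 36 ksi.
R_n = 36 × 3.977 = 143.2 kip; R_n/Ω = 143.2/2.0 = 71.58 kip.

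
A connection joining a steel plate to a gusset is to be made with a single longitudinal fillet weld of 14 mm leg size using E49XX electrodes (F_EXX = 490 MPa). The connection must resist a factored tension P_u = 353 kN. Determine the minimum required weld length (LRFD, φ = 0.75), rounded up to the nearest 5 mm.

L = 165 mm

Throat t_e = 0.707 × 14 = 9.898 mm.
φr_n = 0.75 × 0.6 × 490 × 9.898 × 10⁻³ = 2.183 kN/mm.
L_req = P_u / φr_n = 353 / 2.183 = 161.7 mm total.
Round up → use L = 165 mm.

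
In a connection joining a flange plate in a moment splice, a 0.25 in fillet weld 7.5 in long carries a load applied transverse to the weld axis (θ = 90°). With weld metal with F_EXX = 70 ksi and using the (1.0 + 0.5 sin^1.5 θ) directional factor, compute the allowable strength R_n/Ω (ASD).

R_n/Ω ≈ 41.8 kips

t_e = 0.707 × 0.25 = 0.1767 in; A_we = 0.1767 × 7.5 = 1.326 in².
Directional factor: 1.0 + 0.5 sin^1.5(90°) = 1.5.
F_nw = 0.6 × 70 × 1.5 = 63 ksi.
R_n/Ω = (63 × 1.326) / 2.0 = 41.76 kips.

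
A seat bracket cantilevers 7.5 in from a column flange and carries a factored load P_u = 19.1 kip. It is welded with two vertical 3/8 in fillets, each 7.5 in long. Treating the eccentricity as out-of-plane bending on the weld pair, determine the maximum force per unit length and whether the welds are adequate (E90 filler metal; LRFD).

E90XX → F_EXX = 90 ksi.
L_w = 2 × 7.5 = 15 in; section modulus (unit throat) S = 2 × L²/6 = 18.75 in².
Direct shear f_v = P/L_w = 19.1/15 = 1.273 kip/in.
Moment M = P × e = 19.1 × 7.5 = 143.25 kip·in; bending f_b = M/S = 7.64 kip/in.
f_max = √(f_v² + f_b²) = √(1.273² + 7.64²) = 7.745 kip/in.
φr_n = 0.75 × 0.6 × 90 × (0.707 × 0.375) = 10.74 kip/in → adequate.

f_max ≈ 7.75 kip/in; adequate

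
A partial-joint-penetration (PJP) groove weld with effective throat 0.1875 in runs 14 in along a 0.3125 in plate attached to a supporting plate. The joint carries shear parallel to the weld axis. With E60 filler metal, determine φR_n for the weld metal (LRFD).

E60XX → F_EXX = 60 ksi.
Effective throat (given) t_e = 0.1875 in.
A_we = 0.1875 × 14 = 2.625 in².
F_nw = 0.6 F_EXX = 36 ksi.
φR_n = 0.75 × 36 × 2.625 = 70.88 kips.

φR_n ≈ 70.9 kips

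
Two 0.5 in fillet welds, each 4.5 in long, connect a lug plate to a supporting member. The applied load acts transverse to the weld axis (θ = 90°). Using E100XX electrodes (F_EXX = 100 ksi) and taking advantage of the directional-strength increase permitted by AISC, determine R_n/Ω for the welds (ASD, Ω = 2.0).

t_e = 0.707 × 0.5 = 0.3535 in; A_we = 0.3535 × 9 = 3.181 in².
Directional factor: 1.0 + 0.5 sin^1.5(90°) = 1.5.
F_nw = 0.6 × 100 × 1.5 = 90 ksi.
R_n/Ω = (90 × 3.181) / 2.0 = 143.2 kips.

R_n/Ω ≈ 143 kips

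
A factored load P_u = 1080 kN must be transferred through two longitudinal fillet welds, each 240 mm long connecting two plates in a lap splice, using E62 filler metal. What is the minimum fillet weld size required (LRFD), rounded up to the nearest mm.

E62XX → F_EXX = 620 MPa.
Total weld length L = 480 mm.
Required throat t_e = P_u / (φ × 0.6 F_EXX × L) = 1080 / (0.75 × 0.6 × 620 × 480 × 10⁻³) = 8.065 mm.
Required leg w = t_e / 0.707 = 11.41 mm → use 12 mm.

w = 12 mm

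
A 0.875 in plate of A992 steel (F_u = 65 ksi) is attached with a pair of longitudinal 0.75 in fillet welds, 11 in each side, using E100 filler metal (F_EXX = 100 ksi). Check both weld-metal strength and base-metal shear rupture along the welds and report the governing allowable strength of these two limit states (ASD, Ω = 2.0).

t_e = 0.707 × 0.75 = 0.5302 in; L = 22 in.
Weld metal: R_n/Ω = (1/2.0) × 0.6 × 100 × 0.5302 × 22 = 350 kips.
Base metal (shear rupture): R_n/Ω = (1/2.0) × 0.6 × 65 × 0.875 × 22 = 375.4 kips.
Governing: weld metal.

R_n/Ω ≈ 350 kips (weld metal governs)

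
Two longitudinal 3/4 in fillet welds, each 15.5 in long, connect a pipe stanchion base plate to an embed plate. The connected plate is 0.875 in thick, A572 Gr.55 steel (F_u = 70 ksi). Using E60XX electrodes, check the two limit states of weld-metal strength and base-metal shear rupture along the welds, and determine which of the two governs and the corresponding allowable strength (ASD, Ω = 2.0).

R_n/Ω ≈ 296 kips (weld metal governs)

E60XX → F_EXX = 60 ksi.
t_e = 0.707 × 0.75 = 0.5302 in; L = 31 in.
Weld metal: R_n/Ω = (1/2.0) × 0.6 × 60 × 0.5302 × 31 = 295.9 kips.
Base metal (shear rupture): R_n/Ω = (1/2.0) × 0.6 × 70 × 0.875 × 31 = 569.6 kips.
Governing: weld metal.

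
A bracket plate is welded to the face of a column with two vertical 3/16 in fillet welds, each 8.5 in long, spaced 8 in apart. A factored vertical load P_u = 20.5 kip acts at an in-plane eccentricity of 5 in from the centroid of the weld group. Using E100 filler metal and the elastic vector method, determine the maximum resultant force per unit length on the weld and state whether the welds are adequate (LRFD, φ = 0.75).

E100XX → F_EXX = 100 ksi.
Total weld length L_w = 17 in. Treat welds as unit-width lines.
Polar moment about centroid: J = 2[d³/12 + d(b/2)²] = 2[8.5³/12 + 8.5×4²] = 374.4 in³.
Direct shear f_v = P/L_w = 20.5 / 17 = 1.206 kip/in (vertical).
Torsion M = P·e = 20.5 × 5 = 102.5 kip·in.
Critical point at (x, y) = (4, 4.25) from centroid. f_tx = M·y/J = 1.164 kip/in; f_ty = M·x/J = 1.095 kip/in.
Resultant f_max = √[f_tx² + (f_v + f_ty)²] = √[1.164² + (1.206 + 1.095)²] = 2.579 kip/in.
Capacity per unit length: φr_n = 0.75 × 0.6 × 100 × (0.707 × 0.1875) = 5.965 kip/in.
2.579 ≤ 5.965 → adequate.

f_max ≈ 2.58 kip/in; adequate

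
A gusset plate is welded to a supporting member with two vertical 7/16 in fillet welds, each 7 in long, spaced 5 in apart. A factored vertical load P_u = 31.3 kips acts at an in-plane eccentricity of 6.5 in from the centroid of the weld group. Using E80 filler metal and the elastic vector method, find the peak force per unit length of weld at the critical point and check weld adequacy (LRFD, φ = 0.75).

E80XX → F_EXX = 80 ksi.
Total weld length L_w = 14 in. Treat welds as unit-width lines.
Polar moment about centroid: J = 2[d³/12 + d(b/2)²] = 2[7³/12 + 7×2.5²] = 144.7 in³.
Direct shear f_v = P/L_w = 31.3 / 14 = 2.236 kip/in (vertical).
Torsion M = P·e = 31.3 × 6.5 = 203.45 kip·in.
Critical point at (x, y) = (2.5, 3.5) from centroid. f_tx = M·y/J = 4.922 kip/in; f_ty = M·x/J = 3.516 kip/in.
Resultant f_max = √[f_tx² + (f_v + f_ty)²] = √[4.922² + (2.236 + 3.516)²] = 7.57 kip/in.
Capacity per unit length: φr_n = 0.75 × 0.6 × 80 × (0.707 × 0.4375) = 11.14 kip/in.
7.57 ≤ 11.14 → adequate.

f_max ≈ 7.57 kip/in; adequate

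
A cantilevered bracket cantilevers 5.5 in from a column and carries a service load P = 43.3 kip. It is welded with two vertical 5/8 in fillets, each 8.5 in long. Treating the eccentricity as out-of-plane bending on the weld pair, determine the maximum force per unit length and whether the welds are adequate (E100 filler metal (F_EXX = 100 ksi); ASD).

L_w = 2 × 8.5 = 17 in; section modulus (unit throat) S = 2 × L²/6 = 24.08 in².
Direct shear f_v = P/L_w = 43.3/17 = 2.547 kip/in.
Moment M = P × e = 43.3 × 5.5 = 238.15 kip·in; bending f_b = M/S = 9.889 kip/in.
f_max = √(f_v² + f_b²) = √(2.547² + 9.889²) = 10.21 kip/in.
r_n/Ω = (1/2.0) × 0.6 × 100 × (0.707 × 0.625) = 13.26 kip/in → adequate.

f_max ≈ 10.2 kip/in; adequate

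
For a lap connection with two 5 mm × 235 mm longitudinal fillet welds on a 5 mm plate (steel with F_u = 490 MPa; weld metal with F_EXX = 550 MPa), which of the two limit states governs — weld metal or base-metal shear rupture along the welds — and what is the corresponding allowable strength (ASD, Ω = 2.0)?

t_e = 0.707 × 5 = 3.535 mm; L = 470 mm.
Weld metal: R_n/Ω = (1/2.0) × 0.6 × 550 × 3.535 × 470 × 10⁻³ = 274.1 kN.
Base metal (shear rupture): R_n/Ω = (1/2.0) × 0.6 × 490 × 5 × 470 × 10⁻³ = 345.4 kN.
Governing: weld metal.

R_n/Ω ≈ 274 kN (weld metal governs)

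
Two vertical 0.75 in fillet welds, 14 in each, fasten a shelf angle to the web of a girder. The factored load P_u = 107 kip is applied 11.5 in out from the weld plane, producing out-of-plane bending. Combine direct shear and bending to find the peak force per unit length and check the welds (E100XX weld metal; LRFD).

E100XX → F_EXX = 100 ksi.
L_w = 2 × 14 = 28 in; section modulus (unit throat) S = 2 × L²/6 = 65.33 in².
Direct shear f_v = P/L_w = 107/28 = 3.821 kip/in.
Moment M = P × e = 107 × 11.5 = 1230.5 kip·in; bending f_b = M/S = 18.83 kip/in.
f_max = √(f_v² + f_b²) = √(3.821² + 18.83²) = 19.22 kip/in.
φr_n = 0.75 × 0.6 × 100 × (0.707 × 0.75) = 23.86 kip/in → adequate.

f_max ≈ 19.2 kip/in; adequate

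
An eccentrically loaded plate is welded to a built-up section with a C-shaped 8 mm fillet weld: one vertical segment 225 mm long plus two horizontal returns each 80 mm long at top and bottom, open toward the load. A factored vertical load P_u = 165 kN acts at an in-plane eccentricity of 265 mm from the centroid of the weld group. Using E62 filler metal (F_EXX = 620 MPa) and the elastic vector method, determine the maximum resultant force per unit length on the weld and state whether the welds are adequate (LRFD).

Total weld length L_w = 385 mm. Treat welds as unit-width lines.
Centroid: x̄ = 2×80×40 / 385 = 16.62 mm from the vertical weld.
Polar moment about centroid: J = I_x + I_y = [225³/12 + 2×80×112.5²] + [225×16.62² + 2(80³/12 + 80×23.38²)] = 3209000 mm³.
Direct shear f_v = P/L_w = 165×10³ / 385 = 428.6 N/mm (vertical).
Torsion M = P·e = 165×10³ × 265 = 43725000 N·mm.
Critical point at (x, y) = (63.38, 112.5) from centroid. f_tx = M·y/J = 1533 N/mm; f_ty = M·x/J = 863.5 N/mm.
Resultant f_max = √[f_tx² + (f_v + f_ty)²] = √[1533² + (428.6 + 863.5)²] = 2005 N/mm.
Capacity per unit length: φr_n = 0.75 × 0.6 × 620 × (0.707 × 8) = 1578 N/mm.
2005 > 1578 → NOT adequate.

f_max ≈ 2000 N/mm; NOT adequate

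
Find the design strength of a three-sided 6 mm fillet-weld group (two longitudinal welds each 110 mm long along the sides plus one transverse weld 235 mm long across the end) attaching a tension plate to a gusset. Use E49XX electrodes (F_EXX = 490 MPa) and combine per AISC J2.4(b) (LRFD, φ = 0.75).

t_e = 0.707 × 6 = 4.242 mm.
R_nwl = 0.6 × 490 × 4.242 × 220 × 10⁻³ = 274.4 kN (longitudinal, 2 welds).
R_nwt = 0.6 × 490 × 4.242 × 235 × 10⁻³ = 293.1 kN (transverse, base value).
(i) R_nwl + R_nwt = 567.5 kN; (ii) 0.85 R_nwl + 1.5 R_nwt = 672.8 kN.
R_n = max = 672.8 kN [governs: (ii)]; φR_n = 504.6 kN.

φR_n ≈ 505 kN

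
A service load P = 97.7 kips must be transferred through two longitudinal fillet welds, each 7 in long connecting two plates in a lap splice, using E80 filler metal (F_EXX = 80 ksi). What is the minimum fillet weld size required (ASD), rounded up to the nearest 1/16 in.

w = 7/16 in

Total weld length L = 14 in.
Required throat t_e = P × Ω / (0.6 F_EXX × L) = 97.7 × 2.0 / (0.6 × 80 × 14) = 0.2908 in.
Required leg w = t_e / 0.707 = 0.4113 in → use 7/16 in.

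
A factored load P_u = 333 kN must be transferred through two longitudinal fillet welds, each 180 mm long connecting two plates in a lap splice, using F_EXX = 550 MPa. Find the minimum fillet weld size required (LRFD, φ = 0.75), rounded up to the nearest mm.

Total weld length L = 360 mm.
Required throat t_e = P_u / (φ × 0.6 F_EXX × L) = 333 / (0.75 × 0.6 × 550 × 360 × 10⁻³) = 3.737 mm.
Required leg w = t_e / 0.707 = 5.286 mm → use 6 mm.

w = 6 mm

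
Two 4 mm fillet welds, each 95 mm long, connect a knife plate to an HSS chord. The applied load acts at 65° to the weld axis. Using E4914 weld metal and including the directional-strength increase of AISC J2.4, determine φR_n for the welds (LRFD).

φR_n ≈ 170 kN

E49XX → F_EXX = 490 MPa.
t_e = 0.707 × 4 = 2.828 mm; A_we = 2.828 × 190 = 537.3 mm².
Directional factor: 1.0 + 0.5 sin^1.5(65°) = 1.431.
F_nw = 0.6 × 490 × 1.431 = 420.8 MPa.
φR_n = 0.75 × 420.8 × 537.3 × 10⁻³ = 169.6 kN.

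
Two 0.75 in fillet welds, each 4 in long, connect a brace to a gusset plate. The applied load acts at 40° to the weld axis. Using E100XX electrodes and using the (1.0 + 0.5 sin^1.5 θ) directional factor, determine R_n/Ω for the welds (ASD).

E100XX → F_EXX = 100 ksi.
t_e = 0.707 × 0.75 = 0.5302 in; A_we = 0.5302 × 8 = 4.242 in².
Directional factor: 1.0 + 0.5 sin^1.5(40°) = 1.258.
F_nw = 0.6 × 100 × 1.258 = 75.46 ksi.
R_n/Ω = (75.46 × 4.242) / 2.0 = 160.1 kips.

R_n/Ω ≈ 160 kips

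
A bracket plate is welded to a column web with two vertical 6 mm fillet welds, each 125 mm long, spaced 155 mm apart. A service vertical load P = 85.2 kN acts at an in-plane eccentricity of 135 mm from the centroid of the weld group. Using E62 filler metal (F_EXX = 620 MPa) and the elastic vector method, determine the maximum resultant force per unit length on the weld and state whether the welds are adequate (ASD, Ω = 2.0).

Total weld length L_w = 250 mm. Treat welds as unit-width lines.
Polar moment about centroid: J = 2[d³/12 + d(b/2)²] = 2[125³/12 + 125×77.5²] = 1827000 mm³.
Direct shear f_v = P/L_w = 85.2×10³ / 250 = 340.8 N/mm (vertical).
Torsion M = P·e = 85.2×10³ × 135 = 11502000 N·mm.
Critical point at (x, y) = (77.5, 62.5) from centroid. f_tx = M·y/J = 393.5 N/mm; f_ty = M·x/J = 487.9 N/mm.
Resultant f_max = √[f_tx² + (f_v + f_ty)²] = √[393.5² + (340.8 + 487.9)²] = 917.3 N/mm.
Capacity per unit length: r_n/Ω = (1/2.0) × 0.6 × 620 × (0.707 × 6) = 789 N/mm.
917.3 > 789 → NOT adequate.

f_max ≈ 917 N/mm; NOT adequate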